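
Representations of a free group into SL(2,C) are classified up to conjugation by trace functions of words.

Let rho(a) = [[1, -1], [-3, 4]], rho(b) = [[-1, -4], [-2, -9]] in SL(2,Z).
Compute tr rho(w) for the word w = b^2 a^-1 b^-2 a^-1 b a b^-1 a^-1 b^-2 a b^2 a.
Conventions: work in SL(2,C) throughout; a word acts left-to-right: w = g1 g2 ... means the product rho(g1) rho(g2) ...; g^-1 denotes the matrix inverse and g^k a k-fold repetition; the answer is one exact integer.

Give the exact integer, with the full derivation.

rho(b) = [[-1, -4], [-2, -9]]
... * rho(b) = [[-1, -4], [-2, -9]]  ->  [[9, 40], [20, 89]]
... * rho(a^-1) = [[4, 1], [3, 1]]  ->  [[156, 49], [347, 109]]
... * rho(b^-1) = [[-9, 4], [2, -1]]  ->  [[-1306, 575], [-2905, 1279]]
... * rho(b^-1) = [[-9, 4], [2, -1]]  ->  [[12904, -5799], [28703, -12899]]
... * rho(a^-1) = [[4, 1], [3, 1]]  ->  [[34219, 7105], [76115, 15804]]
... * rho(b) = [[-1, -4], [-2, -9]]  ->  [[-48429, -200821], [-107723, -446696]]
... * rho(a) = [[1, -1], [-3, 4]]  ->  [[554034, -754855], [1232365, -1679061]]
... * rho(b^-1) = [[-9, 4], [2, -1]]  ->  [[-6496016, 2970991], [-14449407, 6608521]]
... * rho(a^-1) = [[4, 1], [3, 1]]  ->  [[-17071091, -3525025], [-37972065, -7840886]]
... * rho(b^-1) = [[-9, 4], [2, -1]]  ->  [[146589769, -64759339], [326066813, -144047374]]
... * rho(b^-1) = [[-9, 4], [2, -1]]  ->  [[-1448826599, 651118415], [-3222696065, 1448314626]]
... * rho(a) = [[1, -1], [-3, 4]]  ->  [[-3402181844, 4053300259], [-7567639943, 9015954569]]
... * rho(b) = [[-1, -4], [-2, -9]]  ->  [[-4704418674, -22870974955], [-10464269195, -50873031349]]
... * rho(b) = [[-1, -4], [-2, -9]]  ->  [[50446368584, 224656449291], [112210331893, 499714358921]]
... * rho(a) = [[1, -1], [-3, 4]]  ->  [[-623522979289, 848179428580], [-1386932744870, 1886647103791]]
tr = -623522979289 + 1886647103791 = 1263124124502

1263124124502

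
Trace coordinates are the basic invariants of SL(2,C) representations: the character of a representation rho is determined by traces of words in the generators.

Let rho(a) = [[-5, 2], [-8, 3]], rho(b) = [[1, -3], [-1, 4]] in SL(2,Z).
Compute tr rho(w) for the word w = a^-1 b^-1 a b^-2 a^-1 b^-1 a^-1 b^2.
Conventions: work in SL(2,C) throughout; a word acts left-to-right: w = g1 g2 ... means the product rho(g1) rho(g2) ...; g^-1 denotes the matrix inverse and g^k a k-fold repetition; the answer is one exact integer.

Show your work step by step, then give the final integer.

rho(a^-1) = [[3, -2], [8, -5]]
... * rho(b^-1) = [[4, 3], [1, 1]]  ->  [[10, 7], [27, 19]]
... * rho(a) = [[-5, 2], [-8, 3]]  ->  [[-106, 41], [-287, 111]]
... * rho(b^-1) = [[4, 3], [1, 1]]  ->  [[-383, -277], [-1037, -750]]
... * rho(b^-1) = [[4, 3], [1, 1]]  ->  [[-1809, -1426], [-4898, -3861]]
... * rho(a^-1) = [[3, -2], [8, -5]]  ->  [[-16835, 10748], [-45582, 29101]]
... * rho(b^-1) = [[4, 3], [1, 1]]  ->  [[-56592, -39757], [-153227, -107645]]
... * rho(a^-1) = [[3, -2], [8, -5]]  ->  [[-487832, 311969], [-1320841, 844679]]
... * rho(b) = [[1, -3], [-1, 4]]  ->  [[-799801, 2711372], [-2165520, 7341239]]
... * rho(b) = [[1, -3], [-1, 4]]  ->  [[-3511173, 13244891], [-9506759, 35861516]]
tr = -3511173 + 35861516 = 32350343

32350343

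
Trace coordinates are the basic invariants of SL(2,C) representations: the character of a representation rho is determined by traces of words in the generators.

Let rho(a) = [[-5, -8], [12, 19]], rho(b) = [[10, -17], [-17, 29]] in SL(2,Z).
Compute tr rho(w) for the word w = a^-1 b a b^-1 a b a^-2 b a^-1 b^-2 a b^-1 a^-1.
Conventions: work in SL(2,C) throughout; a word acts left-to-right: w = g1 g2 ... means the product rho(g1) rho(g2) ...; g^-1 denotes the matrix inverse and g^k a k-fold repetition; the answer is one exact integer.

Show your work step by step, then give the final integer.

212251312783913095

rho(a^-1) = [[19, 8], [-12, -5]]
... * rho(b) = [[10, -17], [-17, 29]]  ->  [[54, -91], [-35, 59]]
... * rho(a) = [[-5, -8], [12, 19]]  ->  [[-1362, -2161], [883, 1401]]
... * rho(b^-1) = [[29, 17], [17, 10]]  ->  [[-76235, -44764], [49424, 29021]]
... * rho(a) = [[-5, -8], [12, 19]]  ->  [[-155993, -240636], [101132, 156007]]
... * rho(b) = [[10, -17], [-17, 29]]  ->  [[2530882, -4326563], [-1640799, 2804959]]
... * rho(a^-1) = [[19, 8], [-12, -5]]  ->  [[100005514, 41879871], [-64834689, -27151187]]
... * rho(a^-1) = [[19, 8], [-12, -5]]  ->  [[1397546314, 590644757], [-906044847, -382921577]]
... * rho(b) = [[10, -17], [-17, 29]]  ->  [[3934502271, -6629589385], [-2550781661, 4298036666]]
... * rho(a^-1) = [[19, 8], [-12, -5]]  ->  [[154310615769, 64623965093], [-100041291551, -41896436618]]
... * rho(b^-1) = [[29, 17], [17, 10]]  ->  [[5573615263882, 3269520119003], [-3613436877485, -2119666322547]]
... * rho(b^-1) = [[29, 17], [17, 10]]  ->  [[217216684675629, 127446660676024], [-140823996930364, -82625090142715]]
... * rho(a) = [[-5, -8], [12, 19]]  ->  [[443276504734143, 683753075439424], [-287381097060760, -443284737268673]]
... * rho(b^-1) = [[29, 17], [17, 10]]  ->  [[24478820919760355, 14373231334874671], [-15869892348329481, -9318326022719650]]
... * rho(a^-1) = [[19, 8], [-12, -5]]  ->  [[292618821456950693, 123964410683709485], [-189708042345624339, -80367508673037598]]
tr = 292618821456950693 + -80367508673037598 = 212251312783913095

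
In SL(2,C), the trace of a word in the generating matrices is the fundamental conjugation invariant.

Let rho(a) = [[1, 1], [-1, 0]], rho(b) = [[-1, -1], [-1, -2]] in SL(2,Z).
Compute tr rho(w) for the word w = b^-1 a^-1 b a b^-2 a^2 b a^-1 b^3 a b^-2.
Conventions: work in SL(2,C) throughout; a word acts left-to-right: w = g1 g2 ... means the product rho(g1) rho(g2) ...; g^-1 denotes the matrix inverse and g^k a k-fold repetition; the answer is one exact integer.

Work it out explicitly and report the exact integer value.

rho(b^-1) = [[-2, 1], [1, -1]]
... * rho(a^-1) = [[0, -1], [1, 1]]  ->  [[1, 3], [-1, -2]]
... * rho(b) = [[-1, -1], [-1, -2]]  ->  [[-4, -7], [3, 5]]
... * rho(a) = [[1, 1], [-1, 0]]  ->  [[3, -4], [-2, 3]]
... * rho(b^-1) = [[-2, 1], [1, -1]]  ->  [[-10, 7], [7, -5]]
... * rho(b^-1) = [[-2, 1], [1, -1]]  ->  [[27, -17], [-19, 12]]
... * rho(a) = [[1, 1], [-1, 0]]  ->  [[44, 27], [-31, -19]]
... * rho(a) = [[1, 1], [-1, 0]]  ->  [[17, 44], [-12, -31]]
... * rho(b) = [[-1, -1], [-1, -2]]  ->  [[-61, -105], [43, 74]]
... * rho(a^-1) = [[0, -1], [1, 1]]  ->  [[-105, -44], [74, 31]]
... * rho(b) = [[-1, -1], [-1, -2]]  ->  [[149, 193], [-105, -136]]
... * rho(b) = [[-1, -1], [-1, -2]]  ->  [[-342, -535], [241, 377]]
... * rho(b) = [[-1, -1], [-1, -2]]  ->  [[877, 1412], [-618, -995]]
... * rho(a) = [[1, 1], [-1, 0]]  ->  [[-535, 877], [377, -618]]
... * rho(b^-1) = [[-2, 1], [1, -1]]  ->  [[1947, -1412], [-1372, 995]]
... * rho(b^-1) = [[-2, 1], [1, -1]]  ->  [[-5306, 3359], [3739, -2367]]
tr = -5306 + -2367 = -7673

-7673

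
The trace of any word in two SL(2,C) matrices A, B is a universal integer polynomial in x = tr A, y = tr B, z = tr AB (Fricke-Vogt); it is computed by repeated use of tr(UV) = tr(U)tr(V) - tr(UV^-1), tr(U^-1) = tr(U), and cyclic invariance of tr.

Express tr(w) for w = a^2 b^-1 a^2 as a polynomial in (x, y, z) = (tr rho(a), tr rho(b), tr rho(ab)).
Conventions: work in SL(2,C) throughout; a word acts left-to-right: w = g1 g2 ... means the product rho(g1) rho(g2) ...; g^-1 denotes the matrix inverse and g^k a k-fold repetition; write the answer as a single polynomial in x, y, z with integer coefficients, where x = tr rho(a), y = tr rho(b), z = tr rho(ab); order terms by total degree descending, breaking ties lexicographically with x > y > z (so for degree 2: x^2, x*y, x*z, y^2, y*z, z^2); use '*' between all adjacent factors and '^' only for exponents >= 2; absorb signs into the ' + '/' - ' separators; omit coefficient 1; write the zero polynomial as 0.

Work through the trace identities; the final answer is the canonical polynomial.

x^4*y - x^3*z - 3*x^2*y + 2*x*z + y

tr(a^2) = tr(a) tr(a) - tr(1) = x^2 - 2
use: tr(a^3) = tr(a) tr(a^2) - tr(a) = x^3 - 3*x
tr(a^4) = tr(a) tr(a^3) - tr(a^2) = x^4 - 4*x^2 + 2
tr(a b a) = tr(a) tr(b a) - tr(b) = x*z - y
tr(b a^3) = tr(a) tr(a b a) - tr(a b) = x^2*z - x*y - z
apply: tr(a^4 b) = tr(a) tr(b a^3) - tr(b a^2) = x^3*z - x^2*y - 2*x*z + y
use: tr(a^2 b^-1 a^2) = tr(a^4) tr(b) - tr(a^4 b) = x^4*y - x^3*z - 3*x^2*y + 2*x*z + y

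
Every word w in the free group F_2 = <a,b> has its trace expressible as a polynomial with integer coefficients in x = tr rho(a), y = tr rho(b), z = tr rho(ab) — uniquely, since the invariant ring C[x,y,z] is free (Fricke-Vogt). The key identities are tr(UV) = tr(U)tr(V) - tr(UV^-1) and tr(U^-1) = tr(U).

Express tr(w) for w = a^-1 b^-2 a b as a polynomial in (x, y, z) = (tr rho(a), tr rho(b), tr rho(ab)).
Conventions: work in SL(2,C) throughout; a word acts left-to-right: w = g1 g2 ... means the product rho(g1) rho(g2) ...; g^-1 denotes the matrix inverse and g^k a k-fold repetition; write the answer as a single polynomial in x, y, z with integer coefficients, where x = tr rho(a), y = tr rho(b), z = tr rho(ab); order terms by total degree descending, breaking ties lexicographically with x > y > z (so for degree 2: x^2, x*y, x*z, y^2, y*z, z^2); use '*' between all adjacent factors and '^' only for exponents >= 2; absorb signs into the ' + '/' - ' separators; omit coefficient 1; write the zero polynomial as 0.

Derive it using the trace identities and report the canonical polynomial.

-x*y^2*z + x^2*y + y^3 + y*z^2 - 3*y

tr(a b a) = tr(a) * tr(b a) - tr(b)   [square of a] = x*z - y
tr(a b a b) = tr(a b) * tr(a b) - tr(1)   [split at a repeated a] = z^2 - 2
next, tr(b^-1 a b a) = tr(a b a) * tr(b) - tr(a b a b)   [inverse elimination on b] = x*y*z - y^2 - z^2 + 2
next, tr(a b a^-1 b^-1) = tr(b^-1 a b) * tr(a) - tr(b^-1 a b a)   [inverse elimination on a] = -x*y*z + x^2 + y^2 + z^2 - 2
tr(a^-1 b^-2 a b) = tr(a b a^-1 b^-1) * tr(b) - tr(a b a^-1)   [inverse elimination on b] = -x*y^2*z + x^2*y + y^3 + y*z^2 - 3*y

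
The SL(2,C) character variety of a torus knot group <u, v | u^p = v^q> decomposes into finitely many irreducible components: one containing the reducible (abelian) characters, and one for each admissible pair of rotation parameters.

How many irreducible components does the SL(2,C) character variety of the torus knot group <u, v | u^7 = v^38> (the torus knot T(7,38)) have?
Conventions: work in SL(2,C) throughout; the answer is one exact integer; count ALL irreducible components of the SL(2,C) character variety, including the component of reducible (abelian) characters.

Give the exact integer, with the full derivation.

112

Gamma = < u, v | u^7 = v^38 > (torus knot T(7,38)); the central element u^7 = v^38 acts as +I or -I in any irreducible SL(2,C) representation.
So on each irreducible component the traces are pinned: tr(u) = 2*cos(pi*alpha/7) with 1 <= alpha <= 6, tr(v) = 2*cos(pi*beta/38) with 1 <= beta <= 37.
u^7 = (-1)^alpha I and v^38 = (-1)^beta I must agree, so alpha and beta have equal parity.
Counting: 3 odd alphas x 19 odd betas + 3 even alphas x 18 even betas = 57 + 54 = 111.
Total: 111 irreducible-character components + 1 reducible (abelian) component = 112.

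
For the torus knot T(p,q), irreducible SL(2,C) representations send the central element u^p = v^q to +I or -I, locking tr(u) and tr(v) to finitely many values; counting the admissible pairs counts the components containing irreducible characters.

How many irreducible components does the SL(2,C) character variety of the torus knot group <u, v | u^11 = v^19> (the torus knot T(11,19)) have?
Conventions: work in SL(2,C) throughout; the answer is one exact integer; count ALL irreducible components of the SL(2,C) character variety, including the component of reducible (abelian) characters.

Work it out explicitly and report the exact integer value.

91

In the torus knot group T(11,19), u^11 = v^19 is central, so an irreducible representation sends it to +I or -I (Schur).
On an irreducible component, tr(u) is locked at 2*cos(pi*alpha/11) for some alpha in 1..10, and tr(v) at 2*cos(pi*beta/19) for some beta in 1..18.
The two central values (-1)^alpha I and (-1)^beta I must be the same matrix, so alpha and beta share a parity.
count pairs: odd alpha (5 choices) x odd beta (9), plus even alpha (5) x even beta (9): 5*9 + 5*9 = 90.
Total: 90 irreducible-character components + 1 reducible (abelian) component = 91.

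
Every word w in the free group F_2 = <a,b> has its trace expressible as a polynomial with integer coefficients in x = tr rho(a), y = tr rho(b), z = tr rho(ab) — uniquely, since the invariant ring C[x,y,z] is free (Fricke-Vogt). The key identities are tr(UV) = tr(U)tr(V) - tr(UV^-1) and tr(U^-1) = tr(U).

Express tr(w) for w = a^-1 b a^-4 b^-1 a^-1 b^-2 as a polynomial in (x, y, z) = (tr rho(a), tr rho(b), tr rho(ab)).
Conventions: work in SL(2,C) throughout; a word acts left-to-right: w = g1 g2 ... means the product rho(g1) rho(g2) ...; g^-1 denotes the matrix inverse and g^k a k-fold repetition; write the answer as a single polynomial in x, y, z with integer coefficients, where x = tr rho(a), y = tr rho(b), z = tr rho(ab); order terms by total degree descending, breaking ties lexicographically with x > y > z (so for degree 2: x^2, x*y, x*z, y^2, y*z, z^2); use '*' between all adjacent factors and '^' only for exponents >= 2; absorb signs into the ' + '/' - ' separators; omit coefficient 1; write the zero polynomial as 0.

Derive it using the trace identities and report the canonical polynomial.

tr(a^-1) = tr(a) = x
tr(a^-1 b) = tr(b) * tr(a) - tr(b a)   [inverse elimination on a] = x*y - z
tr(b^-1 a^-1) = tr(a^-1) * tr(b) - tr(a^-1 b)   [inverse elimination on b] = z
tr(b^-1 a^-2) = tr(b^-1 a^-1) * tr(a) - tr(b^-1)   [inverse elimination on a] = x*z - y
tr(a^-2) = tr(a^-1) * tr(a) - tr(1)   [inverse elimination on a] = x^2 - 2
tr(b^-1 a^-2 b^-1) = tr(b^-1 a^-2) * tr(b) - tr(b^-1 a^-2 b)   [inverse elimination on b] = x*y*z - x^2 - y^2 + 2
tr(a b a b) = tr(b a) * tr(b a) - tr(1)   [split at a repeated b] = z^2 - 2
tr(b^-1 a b a) = tr(a b a) * tr(b) - tr(a b a b)   [inverse elimination on b] = x*y*z - y^2 - z^2 + 2
tr(a^-1 b^-1 a b) = tr(b^-1 a b) * tr(a) - tr(b^-1 a b a)   [inverse elimination on a] = -x*y*z + x^2 + y^2 + z^2 - 2
tr(b^-1 a b^-1 a^-1) = tr(a^-1 b^-1 a) * tr(b) - tr(a^-1 b^-1 a b)   [inverse elimination on b] = x*y*z - x^2 - z^2 + 2
tr(b^-1 a b^-1) = tr(b^-1 a) * tr(b) - tr(b^-1 a b)   [inverse elimination on b] = x*y^2 - y*z - x
tr(b^-1 a^-2 b^-1 a) = tr(b^-1 a b^-1 a^-1) * tr(a) - tr(b^-1 a b^-1)   [inverse elimination on a] = x^2*y*z - x^3 - x*y^2 - x*z^2 + y*z + 3*x
tr(a^-2 b^-1 a^-1 b^-1) = tr(b^-1 a^-2 b^-1) * tr(a) - tr(b^-1 a^-2 b^-1 a)   [inverse elimination on a] = x*z^2 - y*z - x
tr(b^-1 a b a^-1 b^-1) = tr(a b a^-1 b^-1) * tr(b) - tr(a b a^-1)   [inverse elimination on b] = -x*y^2*z + x^2*y + y^3 + y*z^2 - 3*y
tr(b^-2 a b a^-1 b^-1) = tr(b^-1 a b a^-1 b^-1) * tr(b) - tr(b^-1 a b a^-1)   [inverse elimination on b] = -x*y^3*z + x^2*y^2 + y^4 + y^2*z^2 + x*y*z - x^2 - 4*y^2 - z^2 + 2
tr(a^2 b^-1) = tr(a^2) * tr(b) - tr(a^2 b)   [inverse elimination on b] = x^2*y - x*z - y
tr(a b^-2 a) = tr(a^2 b^-1) * tr(b) - tr(a^2)   [inverse elimination on b] = x^2*y^2 - x*y*z - x^2 - y^2 + 2
tr(a b a^2) = tr(a) * tr(b a^2) - tr(b a)   [square of a] = x^2*z - x*y - z
tr(a b^-1 a b a) = tr(a b a^2) * tr(b) - tr(a b a^2 b)   [inverse elimination on b] = x^2*y*z - x*y^2 - x*z^2 + x
tr(a b a b a b) = tr(a b a b) * tr(a b) - tr(b a)   [split at a repeated a] = z^3 - 3*z
tr(a b^-1 a b a b) = tr(a b a b a) * tr(b) - tr(a b a b a b)   [inverse elimination on b] = x*y*z^2 - y^2*z - z^3 - x*y + 3*z
tr(a b a b^-1 a b^-1) = tr(a b^-1 a b a) * tr(b) - tr(a b^-1 a b a b)   [inverse elimination on b] = x^2*y^2*z - x*y^3 - 2*x*y*z^2 + y^2*z + z^3 + 2*x*y - 3*z
tr(a b a b^-1 a) = tr(a^2 b a) * tr(b) - tr(a^2 b a b)   [inverse elimination on b] = x^2*y*z - x*y^2 - x*z^2 + x
tr(b^-1 a b^-2 a b a) = tr(a b a b^-1 a b^-1) * tr(b) - tr(a b a b^-1 a)   [inverse elimination on b] = x^2*y^3*z - x*y^4 - 2*x*y^2*z^2 - x^2*y*z + y^3*z + y*z^3 + 3*x*y^2 + x*z^2 - 3*y*z - x
tr(b^-2 a b a^-1 b^-1 a) = tr(b^-1 a b^-2 a b) * tr(a) - tr(b^-1 a b^-2 a b a)   [inverse elimination on a] = -x^2*y^3*z + x^3*y^2 + x*y^4 + 2*x*y^2*z^2 - y^3*z - y*z^3 - x^3 - 4*x*y^2 - x*z^2 + 3*y*z + 3*x
tr(a^-1 b^-1 a^-1 b^-2 a b) = tr(b^-2 a b a^-1 b^-1) * tr(a) - tr(b^-2 a b a^-1 b^-1 a)   [inverse elimination on a] = -x*y^2*z^2 + x^2*y*z + y^3*z + y*z^3 - 3*y*z - x
tr(b^-2) = tr(b^-1) * tr(b) - tr(1)   [inverse elimination on b] = y^2 - 2
tr(b a^-2 b^-1 a^-1 b^-2 a) = tr(a^-1 b^-1 a^-1 b^-2 a b) * tr(a) - tr(a^-1 b^-1 a^-1 b^-2 a b a)   [inverse elimination on a] = -x^2*y^2*z^2 + x^3*y*z + x*y^3*z + x*y*z^3 - 3*x*y*z - x^2 - y^2 + 2
tr(a^-2 b^-1 a^-1 b^-2 a^-1 b) = tr(b a^-2 b^-1 a^-1 b^-2) * tr(a) - tr(b a^-2 b^-1 a^-1 b^-2 a)   [inverse elimination on a] = x^2*y^2*z^2 - x^3*y*z - x*y^3*z - x*y*z^3 + x^2*z^2 + 2*x*y*z + y^2 - 2
tr(a^-1 b a^-2) = tr(a^-1 b a^-1) * tr(a) - tr(a^-1 b)   [inverse elimination on a] = x^3*y - x^2*z - 2*x*y + z
tr(a^-1 b^-2 a^-1 b a^-1) = tr(a^-1 b a^-2 b^-1) * tr(b) - tr(a^-1 b a^-2)   [inverse elimination on b] = x^2*y^2*z - x^3*y - x*y^3 - x*y*z^2 + x^2*z + 3*x*y - z
tr(b a b) = tr(b) * tr(a b) - tr(a)   [square of b] = y*z - x
tr(b a^-2 b a) = tr(b a b a^-1) * tr(a) - tr(b a b)   [inverse elimination on a] = x^2*y*z - x^3 - x*z^2 - y*z + 3*x
tr(a^-1 b a^-1 b a^-1) = tr(b a^-2 b) * tr(a) - tr(b a^-2 b a)   [inverse elimination on a] = x^3*y^2 - 2*x^2*y*z - x*y^2 + x*z^2 + y*z - x
tr(a^-1 b^-2 a^-1 b a^-1 b) = tr(b^-1 a^-1 b a^-1 b a^-1) * tr(b) - tr(b^-1 a^-1 b a^-1 b a^-1 b)   [inverse elimination on b] = x^2*y^3*z - x^3*y^2 - x*y^4 - 2*x*y^2*z^2 + 2*x^2*y*z + y^3*z + y*z^3 + 3*x*y^2 - x*z^2 - 4*y*z + x
tr(a^-1 b^-1 a^-1 b^-2 a^-1 b) = tr(a^-1 b^-2 a^-1 b a^-1) * tr(b) - tr(a^-1 b^-2 a^-1 b a^-1 b)   [inverse elimination on b] = x*y^2*z^2 - x^2*y*z - y^3*z - y*z^3 + x*z^2 + 3*y*z - x
tr(a^-3 b^-1 a^-1 b^-2 a^-1 b) = tr(a^-2 b^-1 a^-1 b^-2 a^-1 b) * tr(a) - tr(a^-2 b^-1 a^-1 b^-2 a^-1 b a)   [inverse elimination on a] = x^3*y^2*z^2 - x^4*y*z - x^2*y^3*z - x^2*y*z^3 + x^3*z^2 - x*y^2*z^2 + 3*x^2*y*z + y^3*z + y*z^3 + x*y^2 - x*z^2 - 3*y*z - x
tr(a^-1 b a^-4 b^-1 a^-1 b^-2) = tr(a^-3 b^-1 a^-1 b^-2 a^-1 b) * tr(a) - tr(a^-3 b^-1 a^-1 b^-2 a^-1 b a)   [inverse elimination on a] = x^4*y^2*z^2 - x^5*y*z - x^3*y^3*z - x^3*y*z^3 + x^4*z^2 - 2*x^2*y^2*z^2 + 4*x^3*y*z + 2*x*y^3*z + 2*x*y*z^3 + x^2*y^2 - 2*x^2*z^2 - 5*x*y*z - x^2 - y^2 + 2

x^4*y^2*z^2 - x^5*y*z - x^3*y^3*z - x^3*y*z^3 + x^4*z^2 - 2*x^2*y^2*z^2 + 4*x^3*y*z + 2*x*y^3*z + 2*x*y*z^3 + x^2*y^2 - 2*x^2*z^2 - 5*x*y*z - x^2 - y^2 + 2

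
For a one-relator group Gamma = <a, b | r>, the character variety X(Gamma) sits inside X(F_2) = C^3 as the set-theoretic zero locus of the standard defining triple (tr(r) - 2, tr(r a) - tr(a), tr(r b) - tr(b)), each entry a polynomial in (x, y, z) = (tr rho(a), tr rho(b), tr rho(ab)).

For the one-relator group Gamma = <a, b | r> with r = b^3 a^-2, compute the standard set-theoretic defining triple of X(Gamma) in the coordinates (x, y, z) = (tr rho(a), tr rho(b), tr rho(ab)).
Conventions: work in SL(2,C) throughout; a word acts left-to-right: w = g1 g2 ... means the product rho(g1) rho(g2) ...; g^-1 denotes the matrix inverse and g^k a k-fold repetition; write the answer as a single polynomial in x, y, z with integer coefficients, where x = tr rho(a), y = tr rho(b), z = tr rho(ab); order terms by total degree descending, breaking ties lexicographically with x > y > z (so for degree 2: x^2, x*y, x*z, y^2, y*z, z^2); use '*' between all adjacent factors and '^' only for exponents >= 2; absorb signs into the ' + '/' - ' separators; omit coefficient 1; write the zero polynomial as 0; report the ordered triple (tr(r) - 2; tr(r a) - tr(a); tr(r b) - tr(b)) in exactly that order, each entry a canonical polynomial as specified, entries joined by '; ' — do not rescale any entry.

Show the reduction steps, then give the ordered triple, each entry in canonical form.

tr(b^2) = tr(b)*tr(b) - tr(1) = y^2 - 2
tr(b^3) = tr(b)*tr(b^2) - tr(b) = y^3 - 3*y
tr(a b^2) = tr(b)*tr(a b) - tr(a) = y*z - x
tr(b^3 a) = tr(b)*tr(a b^2) - tr(a b) = y^2*z - x*y - z
tr(b^3 a^-1) = tr(b^3)*tr(a) - tr(b^3 a) = x*y^3 - y^2*z - 2*x*y + z
tr(b^3 a^-2) = tr(b^3 a^-1)*tr(a) - tr(b^3) = x^2*y^3 - x*y^2*z - 2*x^2*y - y^3 + x*z + 3*y
tr(b^4) = tr(b)*tr(b^3) - tr(b^2)   [square of b] = y^4 - 4*y^2 + 2
tr(b^4 a) = tr(b)*tr(a b^3) - tr(a b^2)   [square of b] = y^3*z - x*y^2 - 2*y*z + x
tr(a^-1 b^4) = tr(b^4)*tr(a) - tr(b^4 a)   [inverse elimination on a] = x*y^4 - y^3*z - 3*x*y^2 + 2*y*z + x
tr(b^3 a^-2 b) = tr(a^-1 b^4)*tr(a) - tr(a^-1 b^4 a)   [inverse elimination on a] = x^2*y^4 - x*y^3*z - 3*x^2*y^2 - y^4 + 2*x*y*z + x^2 + 4*y^2 - 2
assemble the triple (tr(r) - 2; tr(r a) - x; tr(r b) - y)

x^2*y^3 - x*y^2*z - 2*x^2*y - y^3 + x*z + 3*y - 2; x*y^3 - y^2*z - 2*x*y - x + z; x^2*y^4 - x*y^3*z - 3*x^2*y^2 - y^4 + 2*x*y*z + x^2 + 4*y^2 - y - 2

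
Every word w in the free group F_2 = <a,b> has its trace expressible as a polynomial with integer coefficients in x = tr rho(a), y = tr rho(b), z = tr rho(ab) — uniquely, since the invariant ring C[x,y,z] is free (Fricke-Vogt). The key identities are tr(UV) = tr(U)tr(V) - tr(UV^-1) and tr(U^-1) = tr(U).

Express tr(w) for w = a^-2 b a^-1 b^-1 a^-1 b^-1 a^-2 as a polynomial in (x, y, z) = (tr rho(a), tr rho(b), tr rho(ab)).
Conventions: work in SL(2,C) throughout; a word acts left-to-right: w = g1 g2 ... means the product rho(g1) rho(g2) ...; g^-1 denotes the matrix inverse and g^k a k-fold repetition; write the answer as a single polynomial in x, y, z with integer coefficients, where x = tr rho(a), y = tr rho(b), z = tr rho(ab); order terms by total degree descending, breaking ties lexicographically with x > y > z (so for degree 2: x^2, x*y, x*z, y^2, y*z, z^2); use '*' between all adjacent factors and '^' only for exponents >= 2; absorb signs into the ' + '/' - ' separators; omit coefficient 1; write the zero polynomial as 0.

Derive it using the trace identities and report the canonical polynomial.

x^4*y*z^2 - x^3*y^2*z - x^3*z^3 - x^4*y - 2*x^2*y*z^2 + 2*x^3*z + 2*x*y^2*z + 2*x*z^3 + 3*x^2*y - 5*x*z - y

tr(a^-1) = tr(a) = x
use: tr(a^-1 b) = tr(b) * tr(a) - tr(b a) = x*y - z
use: tr(b^-1 a^-1) = tr(a^-1) * tr(b) - tr(a^-1 b) = z
tr(a^-2 b^-1) = tr(b^-1 a^-1) * tr(a) - tr(b^-1) = x*z - y
use: tr(b^-1 a^-3) = tr(a^-2 b^-1) * tr(a) - tr(a^-2 b^-1 a) = x^2*z - x*y - z
tr(b^-1 a^-4) = tr(b^-1 a^-3) * tr(a) - tr(b^-1 a^-2) = x^3*z - x^2*y - 2*x*z + y
tr(a^-1 b^-1 a^-4) = tr(b^-1 a^-4) * tr(a) - tr(b^-1 a^-3) = x^4*z - x^3*y - 3*x^2*z + 2*x*y + z
apply: tr(a^-2 b) = tr(a^-1 b) * tr(a) - tr(a^-1 b a) = x^2*y - x*z - y
tr(b a b) = tr(b) * tr(a b) - tr(a) = y*z - x
tr(b a b a) = tr(a b) * tr(a b) - tr(1) = z^2 - 2
apply: tr(b a b a^-1) = tr(b a b) * tr(a) - tr(b a b a) = x*y*z - x^2 - z^2 + 2
use: tr(a^-2 b a b) = tr(b a b a^-1) * tr(a) - tr(b a b) = x^2*y*z - x^3 - x*z^2 - y*z + 3*x
tr(a^-3 b a b) = tr(a^-2 b a b) * tr(a) - tr(a^-2 b a b a) = x^3*y*z - x^4 - x^2*z^2 - 2*x*y*z + 4*x^2 + z^2 - 2
tr(a^-1 b a b^-1 a^-2) = tr(a^-3 b a) * tr(b) - tr(a^-3 b a b) = -x^3*y*z + x^4 + x^2*y^2 + x^2*z^2 + x*y*z - 4*x^2 - y^2 - z^2 + 2
tr(a^-1 b a b^-1) = tr(a^-1 b a) * tr(b) - tr(a^-1 b a b) = -x*y*z + x^2 + y^2 + z^2 - 2
tr(a^-1 b a b^-1 a^-1) = tr(a^-1 b a b^-1) * tr(a) - tr(a^-1 b a b^-1 a) = -x^2*y*z + x^3 + x*y^2 + x*z^2 - 3*x
tr(a^-4 b a b^-1) = tr(a^-1 b a b^-1 a^-2) * tr(a) - tr(a^-1 b a b^-1 a^-1) = -x^4*y*z + x^5 + x^3*y^2 + x^3*z^2 + 2*x^2*y*z - 5*x^3 - 2*x*y^2 - 2*x*z^2 + 5*x
apply: tr(a^-3 b) = tr(a^-1 b a^-1) * tr(a) - tr(a^-1 b) = x^3*y - x^2*z - 2*x*y + z
tr(b^-1 a^-4 b a b^-1) = tr(a^-4 b a b^-1) * tr(b) - tr(a^-4 b a) = -x^4*y^2*z + x^5*y + x^3*y^3 + x^3*y*z^2 + 2*x^2*y^2*z - 6*x^3*y - 2*x*y^3 - 2*x*y*z^2 + x^2*z + 7*x*y - z
apply: tr(b^2) = tr(b) * tr(b) - tr(1) = y^2 - 2
tr(b a^2 b) = tr(a) * tr(b^2 a) - tr(b^2) = x*y*z - x^2 - y^2 + 2
tr(b a^2 b a) = tr(a) * tr(b a b a) - tr(b a b) = x*z^2 - y*z - x
tr(b a^2 b a^-1) = tr(b a^2 b) * tr(a) - tr(b a^2 b a) = x^2*y*z - x^3 - x*y^2 - x*z^2 + y*z + 3*x
tr(a b a^-2 b a) = tr(b a^2 b a^-1) * tr(a) - tr(b a^2 b) = x^3*y*z - x^4 - x^2*y^2 - x^2*z^2 + 4*x^2 + y^2 - 2
tr(b a b a b) = tr(b) * tr(a b a b) - tr(a b a) = y*z^2 - x*z - y
tr(b a b a b a) = tr(b a) * tr(b a b a) - tr(b^-1 a^-1) = z^3 - 3*z
tr(a^-1 b a b a b) = tr(b a b a b) * tr(a) - tr(b a b a b a) = x*y*z^2 - x^2*z - z^3 - x*y + 3*z
use: tr(a b a^-2 b a b) = tr(a^-1 b a b a b) * tr(a) - tr(a^-1 b a b a b a) = x^2*y*z^2 - x^3*z - x*z^3 - x^2*y - y*z^2 + 4*x*z + y
tr(a^-1 b a b^-1 a b a^-1) = tr(a b a^-2 b a) * tr(b) - tr(a b a^-2 b a b) = x^3*y^2*z - x^4*y - x^2*y^3 - 2*x^2*y*z^2 + x^3*z + x*z^3 + 5*x^2*y + y^3 + y*z^2 - 4*x*z - 3*y
tr(b a b^-1 a b) = tr(a b^2 a) * tr(b) - tr(a b^2 a b) = x*y^2*z - x^2*y - y^3 - y*z^2 + x*z + 3*y
apply: tr(b a b^-1 a b a) = tr(a b a b a) * tr(b) - tr(a b a b a b) = x*y*z^2 - y^2*z - z^3 - x*y + 3*z
tr(a^-1 b a b^-1 a b) = tr(b a b^-1 a b) * tr(a) - tr(b a b^-1 a b a) = x^2*y^2*z - x^3*y - x*y^3 - 2*x*y*z^2 + x^2*z + y^2*z + z^3 + 4*x*y - 3*z
apply: tr(b a b^-1 a b a^-3) = tr(a^-1 b a b^-1 a b a^-1) * tr(a) - tr(a^-1 b a b^-1 a b) = x^4*y^2*z - x^5*y - x^3*y^3 - 2*x^3*y*z^2 + x^4*z - x^2*y^2*z + x^2*z^3 + 6*x^3*y + 2*x*y^3 + 3*x*y*z^2 - 5*x^2*z - y^2*z - z^3 - 7*x*y + 3*z
apply: tr(a^-4 b a b^-1 a b) = tr(b a b^-1 a b a^-3) * tr(a) - tr(b a b^-1 a b a^-2) = x^5*y^2*z - x^6*y - x^4*y^3 - 2*x^4*y*z^2 + x^5*z - 2*x^3*y^2*z + x^3*z^3 + 7*x^4*y + 3*x^2*y^3 + 5*x^2*y*z^2 - 6*x^3*z - x*y^2*z - 2*x*z^3 - 12*x^2*y - y^3 - y*z^2 + 7*x*z + 3*y
apply: tr(b^-1 a^-4 b a b^-1 a) = tr(a^-4 b a b^-1 a) * tr(b) - tr(a^-4 b a b^-1 a b) = -x^5*y^2*z + x^6*y + x^4*y^3 + 2*x^4*y*z^2 - x^5*z + x^3*y^2*z - x^3*z^3 - 6*x^4*y - 2*x^2*y^3 - 4*x^2*y*z^2 + 6*x^3*z + 2*x*y^2*z + 2*x*z^3 + 8*x^2*y - 7*x*z - y
tr(b^-1 a^-1 b^-1 a^-4 b a) = tr(b^-1 a^-4 b a b^-1) * tr(a) - tr(b^-1 a^-4 b a b^-1 a) = -x^4*y*z^2 + x^5*z + x^3*y^2*z + x^3*z^3 + 2*x^2*y*z^2 - 5*x^3*z - 2*x*y^2*z - 2*x*z^3 - x^2*y + 6*x*z + y
apply: tr(a^-2 b a^-1 b^-1 a^-1 b^-1 a^-2) = tr(b^-1 a^-1 b^-1 a^-4 b) * tr(a) - tr(b^-1 a^-1 b^-1 a^-4 b a) = x^4*y*z^2 - x^3*y^2*z - x^3*z^3 - x^4*y - 2*x^2*y*z^2 + 2*x^3*z + 2*x*y^2*z + 2*x*z^3 + 3*x^2*y - 5*x*z - y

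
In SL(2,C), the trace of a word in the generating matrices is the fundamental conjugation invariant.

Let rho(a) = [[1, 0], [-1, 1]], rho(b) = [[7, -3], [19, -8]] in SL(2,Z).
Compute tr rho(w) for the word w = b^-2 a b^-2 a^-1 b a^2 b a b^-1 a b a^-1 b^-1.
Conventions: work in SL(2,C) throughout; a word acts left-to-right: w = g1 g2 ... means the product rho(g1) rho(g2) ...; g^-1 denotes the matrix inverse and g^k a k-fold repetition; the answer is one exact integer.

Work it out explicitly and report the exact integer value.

rho(b^-1) = [[-8, 3], [-19, 7]]
... * rho(b^-1) = [[-8, 3], [-19, 7]]  ->  [[7, -3], [19, -8]]
... * rho(a) = [[1, 0], [-1, 1]]  ->  [[10, -3], [27, -8]]
... * rho(b^-1) = [[-8, 3], [-19, 7]]  ->  [[-23, 9], [-64, 25]]
... * rho(b^-1) = [[-8, 3], [-19, 7]]  ->  [[13, -6], [37, -17]]
... * rho(a^-1) = [[1, 0], [1, 1]]  ->  [[7, -6], [20, -17]]
... * rho(b) = [[7, -3], [19, -8]]  ->  [[-65, 27], [-183, 76]]
... * rho(a) = [[1, 0], [-1, 1]]  ->  [[-92, 27], [-259, 76]]
... * rho(a) = [[1, 0], [-1, 1]]  ->  [[-119, 27], [-335, 76]]
... * rho(b) = [[7, -3], [19, -8]]  ->  [[-320, 141], [-901, 397]]
... * rho(a) = [[1, 0], [-1, 1]]  ->  [[-461, 141], [-1298, 397]]
... * rho(b^-1) = [[-8, 3], [-19, 7]]  ->  [[1009, -396], [2841, -1115]]
... * rho(a) = [[1, 0], [-1, 1]]  ->  [[1405, -396], [3956, -1115]]
... * rho(b) = [[7, -3], [19, -8]]  ->  [[2311, -1047], [6507, -2948]]
... * rho(a^-1) = [[1, 0], [1, 1]]  ->  [[1264, -1047], [3559, -2948]]
... * rho(b^-1) = [[-8, 3], [-19, 7]]  ->  [[9781, -3537], [27540, -9959]]
tr = 9781 + -9959 = -178

-178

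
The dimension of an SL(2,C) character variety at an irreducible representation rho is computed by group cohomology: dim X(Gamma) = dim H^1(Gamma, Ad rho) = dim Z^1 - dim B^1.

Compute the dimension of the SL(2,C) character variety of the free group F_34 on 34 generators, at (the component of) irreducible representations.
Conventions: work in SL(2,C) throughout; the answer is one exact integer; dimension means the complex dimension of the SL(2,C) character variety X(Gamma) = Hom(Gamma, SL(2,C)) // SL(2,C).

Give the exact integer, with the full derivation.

99

Here Gamma is free of rank 34 — no relator constrains a cocycle.
A cocycle picks one sl_2 vector per generator freely, giving dim Z^1 = 3*34 = 102.
dim B^1 = 3: the coboundary map is injective because an irreducible image has centralizer 0 in sl_2.
Therefore dim X = 102 - 3 = 99.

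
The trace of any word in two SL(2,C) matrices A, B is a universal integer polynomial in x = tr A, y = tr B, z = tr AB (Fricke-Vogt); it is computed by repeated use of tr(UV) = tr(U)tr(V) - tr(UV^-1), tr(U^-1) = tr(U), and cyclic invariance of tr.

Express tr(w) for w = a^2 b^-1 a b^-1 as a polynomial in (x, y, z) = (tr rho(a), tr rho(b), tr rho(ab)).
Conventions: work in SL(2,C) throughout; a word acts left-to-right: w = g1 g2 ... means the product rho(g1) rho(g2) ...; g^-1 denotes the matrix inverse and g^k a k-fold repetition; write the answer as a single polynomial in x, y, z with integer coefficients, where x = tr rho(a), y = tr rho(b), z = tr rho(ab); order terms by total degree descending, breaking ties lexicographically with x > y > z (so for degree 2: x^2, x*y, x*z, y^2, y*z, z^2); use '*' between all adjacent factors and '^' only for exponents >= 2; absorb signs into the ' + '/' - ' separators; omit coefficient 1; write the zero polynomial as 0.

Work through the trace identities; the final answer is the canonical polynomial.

apply: trace(a^2) = trace(a)*trace(a) - trace(1) = x^2 - 2
trace(a^3) = trace(a)*trace(a^2) - trace(a) = x^3 - 3*x
use: trace(b a^2) = trace(a)*trace(b a) - trace(b) = x*z - y
trace(a^3 b) = trace(a)*trace(b a^2) - trace(b a) = x^2*z - x*y - z
apply: trace(a^2 b^-1 a) = trace(a^3)*trace(b) - trace(a^3 b) = x^3*y - x^2*z - 2*x*y + z
trace(b a b a) = trace(a b)*trace(a b) - trace(1)   [split at repeated a] = z^2 - 2
trace(b a b) = trace(b)*trace(a b) - trace(a) = y*z - x
use: trace(a b a^2 b) = trace(a)*trace(b a b a) - trace(b a b) = x*z^2 - y*z - x
trace(a^2 b^-1 a b) = trace(a b a^2)*trace(b) - trace(a b a^2 b) = x^2*y*z - x*y^2 - x*z^2 + x
use: trace(a^2 b^-1 a b^-1) = trace(a^2 b^-1 a)*trace(b) - trace(a^2 b^-1 a b) = x^3*y^2 - 2*x^2*y*z - x*y^2 + x*z^2 + y*z - x

x^3*y^2 - 2*x^2*y*z - x*y^2 + x*z^2 + y*z - x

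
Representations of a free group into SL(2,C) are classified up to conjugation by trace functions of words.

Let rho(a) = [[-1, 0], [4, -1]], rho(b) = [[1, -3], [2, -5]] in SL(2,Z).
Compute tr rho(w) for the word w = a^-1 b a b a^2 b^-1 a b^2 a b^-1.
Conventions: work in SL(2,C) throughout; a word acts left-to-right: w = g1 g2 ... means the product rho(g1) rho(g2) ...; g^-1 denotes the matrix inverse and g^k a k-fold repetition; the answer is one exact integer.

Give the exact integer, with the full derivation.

rho(a^-1) = [[-1, 0], [-4, -1]]
... * rho(b) = [[1, -3], [2, -5]]  ->  [[-1, 3], [-6, 17]]
... * rho(a) = [[-1, 0], [4, -1]]  ->  [[13, -3], [74, -17]]
... * rho(b) = [[1, -3], [2, -5]]  ->  [[7, -24], [40, -137]]
... * rho(a) = [[-1, 0], [4, -1]]  ->  [[-103, 24], [-588, 137]]
... * rho(a) = [[-1, 0], [4, -1]]  ->  [[199, -24], [1136, -137]]
... * rho(b^-1) = [[-5, 3], [-2, 1]]  ->  [[-947, 573], [-5406, 3271]]
... * rho(a) = [[-1, 0], [4, -1]]  ->  [[3239, -573], [18490, -3271]]
... * rho(b) = [[1, -3], [2, -5]]  ->  [[2093, -6852], [11948, -39115]]
... * rho(b) = [[1, -3], [2, -5]]  ->  [[-11611, 27981], [-66282, 159731]]
... * rho(a) = [[-1, 0], [4, -1]]  ->  [[123535, -27981], [705206, -159731]]
... * rho(b^-1) = [[-5, 3], [-2, 1]]  ->  [[-561713, 342624], [-3206568, 1955887]]
tr = -561713 + 1955887 = 1394174

1394174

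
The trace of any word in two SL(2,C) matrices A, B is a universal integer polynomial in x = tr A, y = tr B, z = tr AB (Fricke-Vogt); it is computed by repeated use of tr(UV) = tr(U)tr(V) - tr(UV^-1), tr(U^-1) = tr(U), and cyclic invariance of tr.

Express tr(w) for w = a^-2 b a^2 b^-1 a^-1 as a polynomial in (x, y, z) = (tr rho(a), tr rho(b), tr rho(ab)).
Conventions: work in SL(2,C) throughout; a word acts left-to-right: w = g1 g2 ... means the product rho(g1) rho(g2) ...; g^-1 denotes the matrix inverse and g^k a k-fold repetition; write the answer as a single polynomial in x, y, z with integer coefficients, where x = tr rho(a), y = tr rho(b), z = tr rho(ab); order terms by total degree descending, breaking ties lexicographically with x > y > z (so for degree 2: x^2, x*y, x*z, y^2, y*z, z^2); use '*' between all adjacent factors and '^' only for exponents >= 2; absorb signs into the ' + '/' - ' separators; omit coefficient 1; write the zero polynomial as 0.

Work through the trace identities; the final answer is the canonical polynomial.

tr(a^-1 b) = tr(b)*tr(a) - tr(b a) = x*y - z
use: tr(a^2 b) = tr(a)*tr(b a) - tr(b) = x*z - y
tr(a^2) = tr(a)*tr(a) - tr(1) = x^2 - 2
tr(b a^2 b) = tr(b)*tr(a^2 b) - tr(a^2) = x*y*z - x^2 - y^2 + 2
apply: tr(b a b a) = tr(b a)*tr(b a) - tr(1)   [split at repeated b] = z^2 - 2
apply: tr(b a b) = tr(b)*tr(a b) - tr(a) = y*z - x
tr(b a^2 b a) = tr(a)*tr(b a b a) - tr(b a b) = x*z^2 - y*z - x
tr(a^-1 b a^2 b) = tr(b a^2 b)*tr(a) - tr(b a^2 b a) = x^2*y*z - x^3 - x*y^2 - x*z^2 + y*z + 3*x
tr(b a^2 b a^-2) = tr(a^-1 b a^2 b)*tr(a) - tr(a^-1 b a^2 b a) = x^3*y*z - x^4 - x^2*y^2 - x^2*z^2 + 4*x^2 + y^2 - 2
tr(a^-3 b a^2 b) = tr(b a^2 b a^-2)*tr(a) - tr(b a^2 b a^-1) = x^4*y*z - x^5 - x^3*y^2 - x^3*z^2 - x^2*y*z + 5*x^3 + 2*x*y^2 + x*z^2 - y*z - 5*x
apply: tr(a^-2 b a^2 b^-1 a^-1) = tr(a^-3 b a^2)*tr(b) - tr(a^-3 b a^2 b) = -x^4*y*z + x^5 + x^3*y^2 + x^3*z^2 + x^2*y*z - 5*x^3 - x*y^2 - x*z^2 + 5*x

-x^4*y*z + x^5 + x^3*y^2 + x^3*z^2 + x^2*y*z - 5*x^3 - x*y^2 - x*z^2 + 5*x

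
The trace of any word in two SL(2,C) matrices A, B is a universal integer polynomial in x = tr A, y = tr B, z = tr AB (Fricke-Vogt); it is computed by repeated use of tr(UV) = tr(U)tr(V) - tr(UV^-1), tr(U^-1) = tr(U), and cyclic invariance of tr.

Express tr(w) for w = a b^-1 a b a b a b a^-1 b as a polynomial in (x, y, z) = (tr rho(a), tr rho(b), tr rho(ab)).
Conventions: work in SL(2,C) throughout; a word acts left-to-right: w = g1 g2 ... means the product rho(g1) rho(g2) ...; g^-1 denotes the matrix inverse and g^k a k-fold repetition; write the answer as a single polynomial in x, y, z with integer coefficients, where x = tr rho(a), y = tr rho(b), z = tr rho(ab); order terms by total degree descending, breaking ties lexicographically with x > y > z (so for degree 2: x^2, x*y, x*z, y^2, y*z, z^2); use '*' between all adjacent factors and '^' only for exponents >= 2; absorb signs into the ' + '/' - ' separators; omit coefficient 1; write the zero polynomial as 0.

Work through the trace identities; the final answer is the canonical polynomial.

x^2*y^2*z^3 - x^3*y*z^2 - x*y^3*z^2 - 2*x*y*z^4 - x^2*y^2*z + x^2*z^3 + y^2*z^3 + z^5 + x^3*y + x*y^3 + 7*x*y*z^2 - 2*x^2*z - 2*y^2*z - 5*z^3 - 4*x*y + 5*z

next, tr(a b a b) = tr(a b)*tr(a b) - tr(1)   [split at repeated a] = z^2 - 2
tr(a b a b a b) = tr(a b)*tr(a b a b) - tr(a^-1 b^-1)   [split at repeated a] = z^3 - 3*z
tr(b a b) = tr(b)*tr(a b) - tr(a) = y*z - x
tr(a b a b a) = tr(a)*tr(b a b a) - tr(b a b) = x*z^2 - y*z - x
and tr(b a b a b^2 a) = tr(b)*tr(a b a b a b) - tr(a b a b a) = y*z^3 - x*z^2 - 2*y*z + x
and tr(a b a) = tr(a)*tr(b a) - tr(b) = x*z - y
and tr(b a b a b) = tr(b)*tr(a b a b) - tr(a b a) = y*z^2 - x*z - y
and tr(b a b a b^2) = tr(b)*tr(b a b a b) - tr(b a b a) = y^2*z^2 - x*y*z - y^2 - z^2 + 2
tr(a b a b a b^2 a) = tr(a)*tr(b a b a b^2 a) - tr(b a b a b^2) = x*y*z^3 - x^2*z^2 - y^2*z^2 - x*y*z + x^2 + y^2 + z^2 - 2
tr(a b a b a b a b) = tr(b a)*tr(b a b a b a) - tr(b^-1 a^-1 b^-1 a^-1)   [split at repeated b] = z^4 - 4*z^2 + 2
next, tr(a b a b a b a) = tr(a)*tr(b a b a b a) - tr(b a b a b) = x*z^3 - y*z^2 - 2*x*z + y
tr(a b a b a b^2 a b) = tr(b)*tr(a b a b a b a b) - tr(a b a b a b a) = y*z^4 - x*z^3 - 3*y*z^2 + 2*x*z + y
next, tr(b a b^-1 a b a b a b) = tr(a b a b a b^2 a)*tr(b) - tr(a b a b a b^2 a b) = x*y^2*z^3 - x^2*y*z^2 - y^3*z^2 - y*z^4 - x*y^2*z + x*z^3 + x^2*y + y^3 + 4*y*z^2 - 2*x*z - 3*y
and tr(a b a b a b a b a) = tr(a)*tr(b a b a b a b a) - tr(b a b a b a b) = x*z^4 - y*z^3 - 3*x*z^2 + 2*y*z + x
tr(a b a b a b a b a b) = tr(a b a b a b a b)*tr(a b) - tr(b a b a b a)   [split at repeated a] = z^5 - 5*z^3 + 5*z
and tr(b a b^-1 a b a b a b a) = tr(a b a b a b a b a)*tr(b) - tr(a b a b a b a b a b) = x*y*z^4 - y^2*z^3 - z^5 - 3*x*y*z^2 + 2*y^2*z + 5*z^3 + x*y - 5*z
and tr(a b^-1 a b a b a b a^-1 b) = tr(b a b^-1 a b a b a b)*tr(a) - tr(b a b^-1 a b a b a b a) = x^2*y^2*z^3 - x^3*y*z^2 - x*y^3*z^2 - 2*x*y*z^4 - x^2*y^2*z + x^2*z^3 + y^2*z^3 + z^5 + x^3*y + x*y^3 + 7*x*y*z^2 - 2*x^2*z - 2*y^2*z - 5*z^3 - 4*x*y + 5*z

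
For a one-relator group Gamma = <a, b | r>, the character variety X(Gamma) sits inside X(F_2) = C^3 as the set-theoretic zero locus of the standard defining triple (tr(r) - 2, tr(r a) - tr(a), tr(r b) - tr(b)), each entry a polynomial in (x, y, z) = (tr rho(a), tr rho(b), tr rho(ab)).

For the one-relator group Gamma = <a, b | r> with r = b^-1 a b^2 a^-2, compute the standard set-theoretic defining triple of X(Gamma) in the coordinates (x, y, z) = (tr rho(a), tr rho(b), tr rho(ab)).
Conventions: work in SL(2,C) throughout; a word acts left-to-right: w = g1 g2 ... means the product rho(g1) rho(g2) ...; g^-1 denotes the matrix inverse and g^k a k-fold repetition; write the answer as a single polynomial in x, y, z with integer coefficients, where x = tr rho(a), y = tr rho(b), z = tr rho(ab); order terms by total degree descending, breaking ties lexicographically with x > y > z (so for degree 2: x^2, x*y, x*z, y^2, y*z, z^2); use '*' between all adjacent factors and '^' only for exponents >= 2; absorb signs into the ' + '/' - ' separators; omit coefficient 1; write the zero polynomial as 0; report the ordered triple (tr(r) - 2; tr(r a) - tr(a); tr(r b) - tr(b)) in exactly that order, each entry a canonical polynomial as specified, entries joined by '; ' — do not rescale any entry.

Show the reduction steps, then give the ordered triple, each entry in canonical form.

-x^2*y^2*z + x^3*y + x*y^3 + x*y*z^2 - 3*x*y - z - 2; -x*y^2*z + x^2*y + y^3 + y*z^2 - x - 3*y; x*y^2 - y*z - x - y

trace(a^2 b) = trace(a) * trace(b a) - trace(b)   [square of a] = x*z - y
trace(a^2) = trace(a) * trace(a) - trace(1)   [square of a] = x^2 - 2
trace(a b^2 a) = trace(b) * trace(a^2 b) - trace(a^2)   [square of b] = x*y*z - x^2 - y^2 + 2
next, trace(a b a b) = trace(a b) * trace(a b) - trace(1)   [split at a repeated a] = z^2 - 2
and trace(a b^2 a b) = trace(b) * trace(a b a b) - trace(a b a)   [square of b] = y*z^2 - x*z - y
trace(b^-1 a b^2 a) = trace(a b^2 a) * trace(b) - trace(a b^2 a b)   [inverse elimination on b] = x*y^2*z - x^2*y - y^3 - y*z^2 + x*z + 3*y
trace(a^-1 b^-1 a b^2) = trace(b^-1 a b^2) * trace(a) - trace(b^-1 a b^2 a)   [inverse elimination on a] = -x*y^2*z + x^2*y + y^3 + y*z^2 - 3*y
trace(b^-1 a b^2 a^-2) = trace(a^-1 b^-1 a b^2) * trace(a) - trace(a^-1 b^-1 a b^2 a)   [inverse elimination on a] = -x^2*y^2*z + x^3*y + x*y^3 + x*y*z^2 - 3*x*y - z
trace(b^2) = trace(b) * trace(b) - trace(1) = y^2 - 2
trace(b^2 a) = trace(b) * trace(a b) - trace(a) = y*z - x
and trace(b^2 a^-1) = trace(b^2) * trace(a) - trace(b^2 a) = x*y^2 - y*z - x
assemble the triple (trace(r) - 2; trace(r a) - x; trace(r b) - y)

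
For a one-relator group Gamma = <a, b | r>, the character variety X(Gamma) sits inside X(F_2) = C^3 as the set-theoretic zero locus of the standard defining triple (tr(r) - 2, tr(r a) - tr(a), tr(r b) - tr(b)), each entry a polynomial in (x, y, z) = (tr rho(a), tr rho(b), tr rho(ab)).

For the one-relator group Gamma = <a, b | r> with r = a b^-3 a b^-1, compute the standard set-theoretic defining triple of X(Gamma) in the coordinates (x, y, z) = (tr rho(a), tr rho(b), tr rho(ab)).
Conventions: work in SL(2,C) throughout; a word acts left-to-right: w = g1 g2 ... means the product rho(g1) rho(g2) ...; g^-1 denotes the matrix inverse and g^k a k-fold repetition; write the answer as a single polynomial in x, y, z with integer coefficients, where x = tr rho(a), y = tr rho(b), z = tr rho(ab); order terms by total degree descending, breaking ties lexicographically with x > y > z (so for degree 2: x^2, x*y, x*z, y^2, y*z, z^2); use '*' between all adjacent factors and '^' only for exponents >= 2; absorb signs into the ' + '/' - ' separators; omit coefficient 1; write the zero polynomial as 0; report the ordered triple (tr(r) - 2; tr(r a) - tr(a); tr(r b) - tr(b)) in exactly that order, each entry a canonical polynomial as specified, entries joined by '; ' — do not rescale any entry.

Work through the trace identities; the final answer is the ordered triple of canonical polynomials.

tr(a^2) = tr(a) tr(a) - tr(1) = x^2 - 2
tr(a^2 b) = tr(a) tr(b a) - tr(b) = x*z - y
reduce: tr(a^2 b^-1) = tr(a^2) tr(b) - tr(a^2 b) = x^2*y - x*z - y
reduce: tr(b^-2 a^2) = tr(a^2 b^-1) tr(b) - tr(a^2) = x^2*y^2 - x*y*z - x^2 - y^2 + 2
tr(a b^-3 a) = tr(b^-2 a^2) tr(b) - tr(b^-2 a^2 b) = x^2*y^3 - x*y^2*z - 2*x^2*y - y^3 + x*z + 3*y
reduce: tr(a b a b) = tr(a b) tr(a b) - tr(1)   [split at repeated a] = z^2 - 2
tr(a b a b^-1) = tr(a b a) tr(b) - tr(a b a b) = x*y*z - y^2 - z^2 + 2
reduce: tr(b^-1 a b a b^-1) = tr(a b a b^-1) tr(b) - tr(a b a) = x*y^2*z - y^3 - y*z^2 - x*z + 3*y
tr(a b^-3 a b) = tr(b^-1 a b a b^-1) tr(b) - tr(b^-1 a b a) = x*y^3*z - y^4 - y^2*z^2 - 2*x*y*z + 4*y^2 + z^2 - 2
tr(a b^-3 a b^-1) = tr(a b^-3 a) tr(b) - tr(a b^-3 a b) = x^2*y^4 - 2*x*y^3*z - 2*x^2*y^2 + y^2*z^2 + 3*x*y*z - y^2 - z^2 + 2
tr(a^3) = tr(a) tr(a^2) - tr(a) = x^3 - 3*x
reduce: tr(a^3 b) = tr(a) tr(b a^2) - tr(b a) = x^2*z - x*y - z
reduce: tr(a b^-1 a^2) = tr(a^3) tr(b) - tr(a^3 b) = x^3*y - x^2*z - 2*x*y + z
tr(b a b) = tr(b) tr(a b) - tr(a) = y*z - x
tr(a^2 b a b) = tr(a) tr(b a b a) - tr(b a b) = x*z^2 - y*z - x
tr(a b^-1 a^2 b) = tr(a^2 b a) tr(b) - tr(a^2 b a b) = x^2*y*z - x*y^2 - x*z^2 + x
tr(a b^-1 a^2 b^-1) = tr(a b^-1 a^2) tr(b) - tr(a b^-1 a^2 b) = x^3*y^2 - 2*x^2*y*z - x*y^2 + x*z^2 + y*z - x
tr(a b^-1 a^2 b^-2) = tr(a b^-1 a^2 b^-1) tr(b) - tr(a b^-1 a^2) = x^3*y^3 - 2*x^2*y^2*z - x^3*y - x*y^3 + x*y*z^2 + x^2*z + y^2*z + x*y - z
so tr(a b^-3 a b^-1 a) = tr(a b^-1 a^2 b^-2) tr(b) - tr(a b^-1 a^2 b^-1) = x^3*y^4 - 2*x^2*y^3*z - 2*x^3*y^2 - x*y^4 + x*y^2*z^2 + 3*x^2*y*z + y^3*z + 2*x*y^2 - x*z^2 - 2*y*z + x
assemble the triple (tr(r) - 2; tr(r a) - x; tr(r b) - y)

x^2*y^4 - 2*x*y^3*z - 2*x^2*y^2 + y^2*z^2 + 3*x*y*z - y^2 - z^2; x^3*y^4 - 2*x^2*y^3*z - 2*x^3*y^2 - x*y^4 + x*y^2*z^2 + 3*x^2*y*z + y^3*z + 2*x*y^2 - x*z^2 - 2*y*z; x^2*y^3 - x*y^2*z - 2*x^2*y - y^3 + x*z + 2*y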